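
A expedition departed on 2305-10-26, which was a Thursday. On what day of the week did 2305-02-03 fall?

Count forward from the earlier date (February 3, 2305) to the later (October 26, 2305):
February 2305: 28 − 3 = 25 days remain (2305 is not a leap year, so February has 28 days).
Then March (31), April (30), May (31), June (30), July (31), August (31), September (30): 31 + 30 + 31 + 30 + 31 + 31 + 30 = 214 days.
October 1–26, 2305: 26 days.
Total: 25 + 214 + 26 = 265 days.
265 mod 7 = 6, so 6 days before Thursday is Friday.

Friday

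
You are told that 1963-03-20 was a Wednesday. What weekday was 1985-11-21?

Day-of-year of March 20, 1963: 79.
Day-of-year of November 21, 1985: 325.
1963 has 365 days, so 365 − 79 = 286 days remain in 1963.
Full years 1964–1984: 15 common + 6 leap = 15×365 + 6×366 = 7671 days.
Total: 286 + 7671 + 325 = 8282 days.
8282 mod 7 = 1, so 1 day after Wednesday is Thursday.

Thursday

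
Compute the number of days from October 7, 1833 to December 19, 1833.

October 1833: 31 − 7 = 24 days remain.
Then November (30): 30 days.
December 1–19, 1833: 19 days.
Total: 24 + 30 + 19 = 73 days.

73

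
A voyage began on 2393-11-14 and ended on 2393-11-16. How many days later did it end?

Within November 2393: 16 − 14 = 2 days.

2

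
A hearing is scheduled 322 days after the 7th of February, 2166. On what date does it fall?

the 26th of December, 2166

Count 322 days after February 7, 2166:
February 2166: 28 − 7 = 21 days remain (2166 is not a leap year, so February has 28 days).
Then 9 full months totalling 275 days.
December 1–26, 2166: 26 days.
Total: 21 + 275 + 26 = 322 days.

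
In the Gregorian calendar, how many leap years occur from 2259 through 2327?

Years divisible by 4: 2260, 2264, …, 2324 — 17 in all.
Of these, 2300 is divisible by 100 but not 400, so not leap.
Leap years: 17 − 1 = 16.

16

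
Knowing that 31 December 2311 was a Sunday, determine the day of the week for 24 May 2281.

Tuesday

Count forward from the earlier date (May 24, 2281) to the later (December 31, 2311):
Day-of-year of May 24, 2281: 144.
Day-of-year of December 31, 2311: 365.
2281 has 365 days, so 365 − 144 = 221 days remain in 2281.
Full years 2282–2310: 23 common + 6 leap = 23×365 + 6×366 = 10591 days.
Total: 221 + 10591 + 365 = 11177 days.
11177 mod 7 = 5, so 5 days before Sunday is Tuesday.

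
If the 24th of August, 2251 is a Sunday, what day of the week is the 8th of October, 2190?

Friday

Count forward from the earlier date (October 8, 2190) to the later (August 24, 2251):
Day-of-year of October 8, 2190: 281.
Day-of-year of August 24, 2251: 236.
2190 has 365 days, so 365 − 281 = 84 days remain in 2190.
Full years 2191–2250: 46 common + 14 leap = 46×365 + 14×366 = 21914 days.
Total: 84 + 21914 + 236 = 22234 days.
22234 mod 7 = 2, so 2 days before Sunday is Friday.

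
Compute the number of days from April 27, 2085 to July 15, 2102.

6287

Day-of-year of April 27, 2085: 117.
Day-of-year of July 15, 2102: 196.
2085 has 365 days, so 365 − 117 = 248 days remain in 2085.
Full years 2086–2101: 13 common + 3 leap = 13×365 + 3×366 = 5843 days.
Total: 248 + 5843 + 196 = 6287 days.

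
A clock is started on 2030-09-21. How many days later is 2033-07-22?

1035

September 21, 2030 → September 21, 2031: 365 days.
September 21, 2031 → September 21, 2032: 366 days (2032 is a leap year).
September 2032: 30 − 21 = 9 days remain.
Then 9 full months totalling 273 days.
July 1–22, 2033: 22 days.
Residual: 304 days.
Total: 1035 days.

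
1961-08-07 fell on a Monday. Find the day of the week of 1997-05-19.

Day-of-year of August 7, 1961: 219.
Day-of-year of May 19, 1997: 139.
1961 has 365 days, so 365 − 219 = 146 days remain in 1961.
Full years 1962–1996: 26 common + 9 leap = 26×365 + 9×366 = 12784 days.
Total: 146 + 12784 + 139 = 13069 days.
13069 is a multiple of 7, so 1997-05-19 falls on the same weekday: Monday.

Monday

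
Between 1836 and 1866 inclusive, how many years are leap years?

8

Years divisible by 4 in [1836, 1866]: 1836, 1840, 1844, 1848, 1852, 1856, 1860, 1864.
No century exceptions apply. Count: 8.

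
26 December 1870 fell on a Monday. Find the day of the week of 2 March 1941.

Day-of-year of December 26, 1870: 360.
Day-of-year of March 2, 1941: 61.
1870 has 365 days, so 365 − 360 = 5 days remain in 1870.
Full years 1871–1940: 53 common + 17 leap = 53×365 + 17×366 = 25567 days.
Total: 5 + 25567 + 61 = 25633 days.
25633 mod 7 = 6, so 6 days after Monday is Sunday.

Sunday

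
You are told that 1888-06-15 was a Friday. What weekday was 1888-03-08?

Thursday

Count forward from the earlier date (March 8, 1888) to the later (June 15, 1888):
March 1888: 31 − 8 = 23 days remain.
Then April (30), May (31): 30 + 31 = 61 days.
June 1–15, 1888: 15 days.
Total: 23 + 61 + 15 = 99 days.
99 mod 7 = 1, so 1 day before Friday is Thursday.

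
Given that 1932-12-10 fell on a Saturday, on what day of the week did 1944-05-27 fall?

From December 10, 1932 to December 10, 1943: 11 years, of which 2 contain a Feb 29 — 9×365 + 2×366 = 4017 days.
December 1943: 31 − 10 = 21 days remain.
Then January (31), February 1944 (29), March (31), April (30): 31 + 29 + 31 + 30 = 121 days.
May 1–27, 1944: 27 days.
Residual: 169 days.
Total: 4186 days.
4186 is a multiple of 7, so 1944-05-27 falls on the same weekday: Saturday.

Saturday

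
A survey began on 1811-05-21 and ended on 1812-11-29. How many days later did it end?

May 21, 1811 → May 21, 1812: 366 days (1812 is a leap year).
May 1812: 31 − 21 = 10 days remain.
Then June (30), July (31), August (31), September (30), October (31): 30 + 31 + 31 + 30 + 31 = 153 days.
November 1–29, 1812: 29 days.
Residual: 192 days.
Total: 558 days.

558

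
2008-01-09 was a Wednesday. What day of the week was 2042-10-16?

Day-of-year of January 9, 2008: 9.
Day-of-year of October 16, 2042: 289.
2008 has 366 days, so 366 − 9 = 357 days remain in 2008.
Full years 2009–2041: 25 common + 8 leap = 25×365 + 8×366 = 12053 days.
Total: 357 + 12053 + 289 = 12699 days.
12699 mod 7 = 1, so 1 day after Wednesday is Thursday.

Thursday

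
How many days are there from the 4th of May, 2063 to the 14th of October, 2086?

Day-of-year of May 4, 2063: 124.
Day-of-year of October 14, 2086: 287.
2063 has 365 days, so 365 − 124 = 241 days remain in 2063.
Full years 2064–2085: 16 common + 6 leap = 16×365 + 6×366 = 8036 days.
Total: 241 + 8036 + 287 = 8564 days.

8564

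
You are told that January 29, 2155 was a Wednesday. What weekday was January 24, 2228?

From January 29, 2155 to January 29, 2227: 72 years, of which 17 contain a Feb 29 — 55×365 + 17×366 = 26297 days.
(2200 is not a leap year (divisible by 100 but not 400).)
January 2227: 31 − 29 = 2 days remain.
Then 11 full months totalling 334 days.
January 1–24, 2228: 24 days.
Residual: 360 days.
Total: 26657 days.
26657 mod 7 = 1, so 1 day after Wednesday is Thursday.

Thursday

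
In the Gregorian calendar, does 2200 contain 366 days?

2200 is not a leap year (divisible by 100 but not 400).

No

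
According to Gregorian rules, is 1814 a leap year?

No

1814 is not a leap year.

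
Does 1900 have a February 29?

No

1900 is not a leap year (divisible by 100 but not 400).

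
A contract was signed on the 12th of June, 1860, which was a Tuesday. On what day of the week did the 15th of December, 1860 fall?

Saturday

June 1860: 30 − 12 = 18 days remain.
Then July (31), August (31), September (30), October (31), November (30): 31 + 31 + 30 + 31 + 30 = 153 days.
December 1–15, 1860: 15 days.
Total: 18 + 153 + 15 = 186 days.
186 mod 7 = 4, so 4 days after Tuesday is Saturday.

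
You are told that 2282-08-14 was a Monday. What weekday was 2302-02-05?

Wednesday

Day-of-year of August 14, 2282: 226.
Day-of-year of February 5, 2302: 36.
2282 has 365 days, so 365 − 226 = 139 days remain in 2282.
Full years 2283–2301: 15 common + 4 leap = 15×365 + 4×366 = 6939 days.
Total: 139 + 6939 + 36 = 7114 days.
7114 mod 7 = 2, so 2 days after Monday is Wednesday.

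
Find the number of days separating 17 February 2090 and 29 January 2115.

Day-of-year of February 17, 2090: 48.
Day-of-year of January 29, 2115: 29.
2090 has 365 days, so 365 − 48 = 317 days remain in 2090.
Full years 2091–2114: 19 common + 5 leap = 19×365 + 5×366 = 8765 days.
Total: 317 + 8765 + 29 = 9111 days.

9111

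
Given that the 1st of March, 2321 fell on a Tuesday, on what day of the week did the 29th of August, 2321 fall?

March 2321: 31 − 1 = 30 days remain.
Then April (30), May (31), June (30), July (31): 30 + 31 + 30 + 31 = 122 days.
August 1–29, 2321: 29 days.
Total: 30 + 122 + 29 = 181 days.
181 mod 7 = 6, so 6 days after Tuesday is Monday.

Monday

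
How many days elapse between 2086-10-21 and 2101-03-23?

5266

Day-of-year of October 21, 2086: 294.
Day-of-year of March 23, 2101: 82.
2086 has 365 days, so 365 − 294 = 71 days remain in 2086.
Full years 2087–2100: 11 common + 3 leap = 11×365 + 3×366 = 5113 days.
Total: 71 + 5113 + 82 = 5266 days.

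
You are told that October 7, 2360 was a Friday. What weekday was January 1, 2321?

Saturday

Count forward from the earlier date (January 1, 2321) to the later (October 7, 2360):
Day-of-year of January 1, 2321: 1.
Day-of-year of October 7, 2360: 281.
2321 has 365 days, so 365 − 1 = 364 days remain in 2321.
Full years 2322–2359: 29 common + 9 leap = 29×365 + 9×366 = 13879 days.
Total: 364 + 13879 + 281 = 14524 days.
14524 mod 7 = 6, so 6 days before Friday is Saturday.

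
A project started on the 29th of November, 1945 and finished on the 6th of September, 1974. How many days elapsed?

Day-of-year of November 29, 1945: 333.
Day-of-year of September 6, 1974: 249.
1945 has 365 days, so 365 − 333 = 32 days remain in 1945.
Full years 1946–1973: 21 common + 7 leap = 21×365 + 7×366 = 10227 days.
Total: 32 + 10227 + 249 = 10508 days.

10508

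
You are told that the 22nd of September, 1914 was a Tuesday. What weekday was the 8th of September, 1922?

Friday

From September 22, 1914 to September 22, 1921: 7 years, of which 2 contain a Feb 29 — 5×365 + 2×366 = 2557 days.
September 1921: 30 − 22 = 8 days remain.
Then 11 full months totalling 335 days.
September 1–8, 1922: 8 days.
Residual: 351 days.
Total: 2908 days.
2908 mod 7 = 3, so 3 days after Tuesday is Friday.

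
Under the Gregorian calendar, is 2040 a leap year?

Yes

2040 is a leap year.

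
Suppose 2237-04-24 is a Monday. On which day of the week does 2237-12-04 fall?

April 2237: 30 − 24 = 6 days remain.
Then May (31), June (30), July (31), August (31), September (30), October (31), November (30): 31 + 30 + 31 + 31 + 30 + 31 + 30 = 214 days.
December 1–4, 2237: 4 days.
Total: 6 + 214 + 4 = 224 days.
224 is a multiple of 7, so 2237-12-04 falls on the same weekday: Monday.

Monday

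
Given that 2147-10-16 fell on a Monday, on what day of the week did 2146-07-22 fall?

Friday

Count forward from the earlier date (July 22, 2146) to the later (October 16, 2147):
July 22, 2146 → July 22, 2147: 365 days.
July 2147: 31 − 22 = 9 days remain.
Then August (31), September (30): 31 + 30 = 61 days.
October 1–16, 2147: 16 days.
Residual: 86 days.
Total: 451 days.
451 mod 7 = 3, so 3 days before Monday is Friday.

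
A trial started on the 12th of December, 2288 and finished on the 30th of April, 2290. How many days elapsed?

504

December 12, 2288 → December 12, 2289: 365 days.
December 2289: 31 − 12 = 19 days remain.
Then January (31), February 2290 (28), March (31): 31 + 28 + 31 = 90 days.
April 1–30, 2290: 30 days.
Residual: 139 days.
Total: 504 days.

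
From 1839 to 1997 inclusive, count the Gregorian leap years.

Years divisible by 4: 1840, 1844, …, 1996 — 40 in all.
Of these, 1900 is divisible by 100 but not 400, so not leap.
Leap years: 40 − 1 = 39.

39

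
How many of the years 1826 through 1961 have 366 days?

Years divisible by 4: 1828, 1832, …, 1960 — 34 in all.
Of these, 1900 is divisible by 100 but not 400, so not leap.
Leap years: 34 − 1 = 33.

33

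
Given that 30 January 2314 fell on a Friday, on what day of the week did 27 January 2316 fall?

Thursday

Day-of-year of January 30, 2314: 30.
Day-of-year of January 27, 2316: 27.
2314 has 365 days, so 365 − 30 = 335 days remain in 2314.
Full years: 2315: 365. Sum = 365.
Total: 335 + 365 + 27 = 727 days.
727 mod 7 = 6, so 6 days after Friday is Thursday.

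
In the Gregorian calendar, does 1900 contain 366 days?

No

1900 is not a leap year (divisible by 100 but not 400).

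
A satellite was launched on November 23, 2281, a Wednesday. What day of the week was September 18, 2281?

Sunday

Count forward from the earlier date (September 18, 2281) to the later (November 23, 2281):
September 2281: 30 − 18 = 12 days remain.
Then October (31): 31 days.
November 1–23, 2281: 23 days.
Total: 12 + 31 + 23 = 66 days.
66 mod 7 = 3, so 3 days before Wednesday is Sunday.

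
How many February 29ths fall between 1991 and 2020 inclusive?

Years divisible by 4 in [1991, 2020]: 1992, 1996, 2000, 2004, 2008, 2012, 2016, 2020.
2000 is divisible by 400, so still leap.
No century exceptions apply. Count: 8.

8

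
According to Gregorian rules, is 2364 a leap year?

2364 is a leap year.

Yes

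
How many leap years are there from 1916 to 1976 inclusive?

16

Years divisible by 4: 1916, 1920, …, 1976 — 16 in all.
No century exceptions apply. Count: 16.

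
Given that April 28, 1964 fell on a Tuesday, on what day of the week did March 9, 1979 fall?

Friday

Day-of-year of April 28, 1964: 119.
Day-of-year of March 9, 1979: 68.
1964 has 366 days, so 366 − 119 = 247 days remain in 1964.
Full years 1965–1978: 11 common + 3 leap = 11×365 + 3×366 = 5113 days.
Total: 247 + 5113 + 68 = 5428 days.
5428 mod 7 = 3, so 3 days after Tuesday is Friday.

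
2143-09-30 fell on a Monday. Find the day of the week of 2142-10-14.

Sunday

Count forward from the earlier date (October 14, 2142) to the later (September 30, 2143):
October 2142: 31 − 14 = 17 days remain.
Then 10 full months totalling 304 days.
September 1–30, 2143: 30 days.
Total: 17 + 304 + 30 = 351 days.
351 mod 7 = 1, so 1 day before Monday is Sunday.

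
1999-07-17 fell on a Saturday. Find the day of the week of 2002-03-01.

Friday

Day-of-year of July 17, 1999: 198.
Day-of-year of March 1, 2002: 60.
1999 has 365 days, so 365 − 198 = 167 days remain in 1999.
Full years: 2000: 366; 2001: 365. Sum = 731.
Total: 167 + 731 + 60 = 958 days.
958 mod 7 = 6, so 6 days after Saturday is Friday.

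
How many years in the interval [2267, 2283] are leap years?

4

Years divisible by 4 in [2267, 2283]: 2268, 2272, 2276, 2280.
No century exceptions apply. Count: 4.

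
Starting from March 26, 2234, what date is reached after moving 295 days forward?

January 15, 2235

Count 295 days after March 26, 2234:
March 2234: 31 − 26 = 5 days remain.
Then 9 full months totalling 275 days.
January 1–15, 2235: 15 days.
Total: 5 + 275 + 15 = 295 days.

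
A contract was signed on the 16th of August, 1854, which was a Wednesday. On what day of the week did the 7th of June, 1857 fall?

Sunday

Day-of-year of August 16, 1854: 228.
Day-of-year of June 7, 1857: 158.
1854 has 365 days, so 365 − 228 = 137 days remain in 1854.
Full years: 1855: 365; 1856: 366. Sum = 731.
Total: 137 + 731 + 158 = 1026 days.
1026 mod 7 = 4, so 4 days after Wednesday is Sunday.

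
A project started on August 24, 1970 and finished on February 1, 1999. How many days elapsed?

From August 24, 1970 to August 24, 1998: 28 years, of which 7 contain a Feb 29 — 21×365 + 7×366 = 10227 days.
August 1998: 31 − 24 = 7 days remain.
Then September (30), October (31), November (30), December (31), January (31): 30 + 31 + 30 + 31 + 31 = 153 days.
February 1, 1999: 1 day (1999 is not a leap year).
Residual: 161 days.
Total: 10388 days.

10388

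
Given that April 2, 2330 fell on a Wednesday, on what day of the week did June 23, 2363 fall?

Sunday

From April 2, 2330 to April 2, 2363: 33 years, of which 8 contain a Feb 29 — 25×365 + 8×366 = 12053 days.
April 2363: 30 − 2 = 28 days remain.
Then May (31): 31 days.
June 1–23, 2363: 23 days.
Residual: 82 days.
Total: 12135 days.
12135 mod 7 = 4, so 4 days after Wednesday is Sunday.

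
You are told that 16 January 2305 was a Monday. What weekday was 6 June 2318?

From January 16, 2305 to January 16, 2318: 13 years, of which 3 contain a Feb 29 — 10×365 + 3×366 = 4748 days.
January 2318: 31 − 16 = 15 days remain.
Then February 2318 (28), March (31), April (30), May (31): 28 + 31 + 30 + 31 = 120 days.
June 1–6, 2318: 6 days.
Residual: 141 days.
Total: 4889 days.
4889 mod 7 = 3, so 3 days after Monday is Thursday.

Thursday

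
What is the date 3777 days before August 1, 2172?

March 30, 2162

Count 3777 days before August 1, 2172:
From March 30, 2162 to March 30, 2172: 10 years, of which 3 contain a Feb 29 — 7×365 + 3×366 = 3653 days.
March 2172: 31 − 30 = 1 day remains.
Then April (30), May (31), June (30), July (31): 30 + 31 + 30 + 31 = 122 days.
August 1, 2172: 1 day.
Residual: 124 days.
Total: 3777 days.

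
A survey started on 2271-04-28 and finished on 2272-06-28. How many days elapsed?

427

Day-of-year of April 28, 2271: 118.
Day-of-year of June 28, 2272: 180.
2271 has 365 days, so 365 − 118 = 247 days remain in 2271.
Total: 247 + 180 = 427 days.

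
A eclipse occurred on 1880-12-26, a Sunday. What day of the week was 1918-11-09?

Saturday

From December 26, 1880 to December 26, 1917: 37 years, of which 8 contain a Feb 29 — 29×365 + 8×366 = 13513 days.
(1900 is not a leap year (divisible by 100 but not 400).)
December 1917: 31 − 26 = 5 days remain.
Then 10 full months totalling 304 days.
November 1–9, 1918: 9 days.
Residual: 318 days.
Total: 13831 days.
13831 mod 7 = 6, so 6 days after Sunday is Saturday.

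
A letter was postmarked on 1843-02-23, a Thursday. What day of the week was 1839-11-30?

Count forward from the earlier date (November 30, 1839) to the later (February 23, 1843):
Day-of-year of November 30, 1839: 334.
Day-of-year of February 23, 1843: 54.
1839 has 365 days, so 365 − 334 = 31 days remain in 1839.
Full years: 1840: 366; 1841: 365; 1842: 365. Sum = 1096.
Total: 31 + 1096 + 54 = 1181 days.
1181 mod 7 = 5, so 5 days before Thursday is Saturday.

Saturday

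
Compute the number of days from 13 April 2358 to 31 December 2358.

262

April 2358: 30 − 13 = 17 days remain.
Then May (31), June (30), July (31), August (31), September (30), October (31), November (30): 31 + 30 + 31 + 31 + 30 + 31 + 30 = 214 days.
December 1–31, 2358: 31 days.
Total: 17 + 214 + 31 = 262 days.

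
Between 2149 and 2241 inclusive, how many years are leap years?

22

Years divisible by 4: 2152, 2156, …, 2240 — 23 in all.
Of these, 2200 is divisible by 100 but not 400, so not leap.
Leap years: 23 − 1 = 22.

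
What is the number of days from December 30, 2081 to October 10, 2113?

Day-of-year of December 30, 2081: 364.
Day-of-year of October 10, 2113: 283.
2081 has 365 days, so 365 − 364 = 1 days remain in 2081.
Full years 2082–2112: 24 common + 7 leap = 24×365 + 7×366 = 11322 days.
Total: 1 + 11322 + 283 = 11606 days.

11606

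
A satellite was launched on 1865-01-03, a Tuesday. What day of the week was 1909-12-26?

From January 3, 1865 to January 3, 1909: 44 years, of which 10 contain a Feb 29 — 34×365 + 10×366 = 16070 days.
(1900 is not a leap year (divisible by 100 but not 400).)
January 1909: 31 − 3 = 28 days remain.
Then 10 full months totalling 303 days.
December 1–26, 1909: 26 days.
Residual: 357 days.
Total: 16427 days.
16427 mod 7 = 5, so 5 days after Tuesday is Sunday.

Sunday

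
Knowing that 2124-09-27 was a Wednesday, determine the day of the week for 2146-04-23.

Day-of-year of September 27, 2124: 271.
Day-of-year of April 23, 2146: 113.
2124 has 366 days, so 366 − 271 = 95 days remain in 2124.
Full years 2125–2145: 16 common + 5 leap = 16×365 + 5×366 = 7670 days.
Total: 95 + 7670 + 113 = 7878 days.
7878 mod 7 = 3, so 3 days after Wednesday is Saturday.

Saturday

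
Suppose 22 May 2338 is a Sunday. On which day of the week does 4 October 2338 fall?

Tuesday

May 2338: 31 − 22 = 9 days remain.
Then June (30), July (31), August (31), September (30): 30 + 31 + 31 + 30 = 122 days.
October 1–4, 2338: 4 days.
Total: 9 + 122 + 4 = 135 days.
135 mod 7 = 2, so 2 days after Sunday is Tuesday.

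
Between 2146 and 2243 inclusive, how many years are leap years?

23

Years divisible by 4: 2148, 2152, …, 2240 — 24 in all.
Of these, 2200 is divisible by 100 but not 400, so not leap.
Leap years: 24 − 1 = 23.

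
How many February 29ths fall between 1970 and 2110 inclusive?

34

Years divisible by 4: 1972, 1976, …, 2108 — 35 in all.
Of these, 2100 is divisible by 100 but not 400, so not leap.
2000 is divisible by 400, so still leap.
Leap years: 35 − 1 = 34.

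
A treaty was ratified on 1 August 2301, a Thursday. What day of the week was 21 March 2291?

Count forward from the earlier date (March 21, 2291) to the later (August 1, 2301):
From March 21, 2291 to March 21, 2301: 10 years, of which 2 contain a Feb 29 — 8×365 + 2×366 = 3652 days.
(2300 is not a leap year (divisible by 100 but not 400).)
March 2301: 31 − 21 = 10 days remain.
Then April (30), May (31), June (30), July (31): 30 + 31 + 30 + 31 = 122 days.
August 1, 2301: 1 day.
Residual: 133 days.
Total: 3785 days.
3785 mod 7 = 5, so 5 days before Thursday is Saturday.

Saturday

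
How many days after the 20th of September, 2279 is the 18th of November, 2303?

8824

From September 20, 2279 to September 20, 2303: 24 years, of which 5 contain a Feb 29 — 19×365 + 5×366 = 8765 days.
(2300 is not a leap year (divisible by 100 but not 400).)
September 2303: 30 − 20 = 10 days remain.
Then October (31): 31 days.
November 1–18, 2303: 18 days.
Residual: 59 days.
Total: 8824 days.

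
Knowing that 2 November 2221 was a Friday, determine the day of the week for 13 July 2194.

Sunday

Count forward from the earlier date (July 13, 2194) to the later (November 2, 2221):
From July 13, 2194 to July 13, 2221: 27 years, of which 6 contain a Feb 29 — 21×365 + 6×366 = 9861 days.
(2200 is not a leap year (divisible by 100 but not 400).)
July 2221: 31 − 13 = 18 days remain.
Then August (31), September (30), October (31): 31 + 30 + 31 = 92 days.
November 1–2, 2221: 2 days.
Residual: 112 days.
Total: 9973 days.
9973 mod 7 = 5, so 5 days before Friday is Sunday.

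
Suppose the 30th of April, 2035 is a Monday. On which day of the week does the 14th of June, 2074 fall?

Day-of-year of April 30, 2035: 120.
Day-of-year of June 14, 2074: 165.
2035 has 365 days, so 365 − 120 = 245 days remain in 2035.
Full years 2036–2073: 28 common + 10 leap = 28×365 + 10×366 = 13880 days.
Total: 245 + 13880 + 165 = 14290 days.
14290 mod 7 = 3, so 3 days after Monday is Thursday.

Thursday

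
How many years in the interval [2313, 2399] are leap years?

Years divisible by 4: 2316, 2320, …, 2396 — 21 in all.
No century exceptions apply. Count: 21.

21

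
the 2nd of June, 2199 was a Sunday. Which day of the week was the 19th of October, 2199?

Saturday

June 2199: 30 − 2 = 28 days remain.
Then July (31), August (31), September (30): 31 + 31 + 30 = 92 days.
October 1–19, 2199: 19 days.
Total: 28 + 92 + 19 = 139 days.
139 mod 7 = 6, so 6 days after Sunday is Saturday.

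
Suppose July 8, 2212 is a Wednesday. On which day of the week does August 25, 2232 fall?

Saturday

Day-of-year of July 8, 2212: 190.
Day-of-year of August 25, 2232: 238.
2212 has 366 days, so 366 − 190 = 176 days remain in 2212.
Full years 2213–2231: 15 common + 4 leap = 15×365 + 4×366 = 6939 days.
Total: 176 + 6939 + 238 = 7353 days.
7353 mod 7 = 3, so 3 days after Wednesday is Saturday.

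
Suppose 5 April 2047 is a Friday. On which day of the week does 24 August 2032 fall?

Count forward from the earlier date (August 24, 2032) to the later (April 5, 2047):
From August 24, 2032 to August 24, 2046: 14 years, of which 3 contain a Feb 29 — 11×365 + 3×366 = 5113 days.
August 2046: 31 − 24 = 7 days remain.
Then September (30), October (31), November (30), December (31), January (31), February 2047 (28), March (31): 30 + 31 + 30 + 31 + 31 + 28 + 31 = 212 days.
April 1–5, 2047: 5 days.
Residual: 224 days.
Total: 5337 days.
5337 mod 7 = 3, so 3 days before Friday is Tuesday.

Tuesday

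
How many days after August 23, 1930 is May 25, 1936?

2102

Day-of-year of August 23, 1930: 235.
Day-of-year of May 25, 1936: 146.
1930 has 365 days, so 365 − 235 = 130 days remain in 1930.
Full years: 1931: 365; 1932: 366; 1933: 365; 1934: 365; 1935: 365. Sum = 1826.
Total: 130 + 1826 + 146 = 2102 days.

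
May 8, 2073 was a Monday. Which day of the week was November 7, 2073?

May 2073: 31 − 8 = 23 days remain.
Then June (30), July (31), August (31), September (30), October (31): 30 + 31 + 31 + 30 + 31 = 153 days.
November 1–7, 2073: 7 days.
Total: 23 + 153 + 7 = 183 days.
183 mod 7 = 1, so 1 day after Monday is Tuesday.

Tuesday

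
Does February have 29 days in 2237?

No

2237 is not a leap year.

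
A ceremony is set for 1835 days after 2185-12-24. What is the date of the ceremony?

2191-01-02

Count 1835 days after December 24, 2185:
Day-of-year of December 24, 2185: 358.
Day-of-year of January 2, 2191: 2.
2185 has 365 days, so 365 − 358 = 7 days remain in 2185.
Full years: 2186: 365; 2187: 365; 2188: 366; 2189: 365; 2190: 365. Sum = 1826.
Total: 7 + 1826 + 2 = 1835 days.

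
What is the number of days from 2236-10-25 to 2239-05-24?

941

October 25, 2236 → October 25, 2237: 365 days.
October 25, 2237 → October 25, 2238: 365 days.
October 2238: 31 − 25 = 6 days remain.
Then November (30), December (31), January (31), February 2239 (28), March (31), April (30): 30 + 31 + 31 + 28 + 31 + 30 = 181 days.
May 1–24, 2239: 24 days.
Residual: 211 days.
Total: 941 days.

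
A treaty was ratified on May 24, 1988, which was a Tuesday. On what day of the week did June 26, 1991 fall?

May 24, 1988 → May 24, 1989: 365 days.
May 24, 1989 → May 24, 1990: 365 days.
May 24, 1990 → May 24, 1991: 365 days.
May 1991: 31 − 24 = 7 days remain.
June 1–26, 1991: 26 days.
Residual: 33 days.
Total: 1128 days.
1128 mod 7 = 1, so 1 day after Tuesday is Wednesday.

Wednesday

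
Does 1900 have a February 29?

1900 is not a leap year (divisible by 100 but not 400).

No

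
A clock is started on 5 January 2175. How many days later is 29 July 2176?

January 5, 2175 → January 5, 2176: 365 days.
January 2176: 31 − 5 = 26 days remain.
Then February 2176 (29), March (31), April (30), May (31), June (30): 29 + 31 + 30 + 31 + 30 = 151 days.
July 1–29, 2176: 29 days.
Residual: 206 days.
Total: 571 days.

571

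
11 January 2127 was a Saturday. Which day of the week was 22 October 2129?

January 11, 2127 → January 11, 2128: 365 days.
January 11, 2128 → January 11, 2129: 366 days (2128 is a leap year).
January 2129: 31 − 11 = 20 days remain.
Then February 2129 (28), March (31), April (30), May (31), June (30), July (31), August (31), September (30): 28 + 31 + 30 + 31 + 30 + 31 + 31 + 30 = 242 days.
October 1–22, 2129: 22 days.
Residual: 284 days.
Total: 1015 days.
1015 is a multiple of 7, so 22 October 2129 falls on the same weekday: Saturday.

Saturday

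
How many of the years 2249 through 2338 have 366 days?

21

Years divisible by 4: 2252, 2256, …, 2336 — 22 in all.
Of these, 2300 is divisible by 100 but not 400, so not leap.
Leap years: 22 − 1 = 21.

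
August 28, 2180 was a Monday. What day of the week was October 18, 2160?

Saturday

Count forward from the earlier date (October 18, 2160) to the later (August 28, 2180):
From October 18, 2160 to October 18, 2179: 19 years, of which 4 contain a Feb 29 — 15×365 + 4×366 = 6939 days.
October 2179: 31 − 18 = 13 days remain.
Then 9 full months totalling 274 days.
August 1–28, 2180: 28 days.
Residual: 315 days.
Total: 7254 days.
7254 mod 7 = 2, so 2 days before Monday is Saturday.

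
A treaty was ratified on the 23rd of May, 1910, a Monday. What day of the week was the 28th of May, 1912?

May 1910: 31 − 23 = 8 days remain.
Then 23 full months totalling 700 days.
May 1–28, 1912: 28 days.
Total: 8 + 700 + 28 = 736 days.
736 mod 7 = 1, so 1 day after Monday is Tuesday.

Tuesday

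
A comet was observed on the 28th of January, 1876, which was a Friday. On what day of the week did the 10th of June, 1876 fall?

Saturday

January 1876: 31 − 28 = 3 days remain.
Then February 1876 (29), March (31), April (30), May (31): 29 + 31 + 30 + 31 = 121 days.
June 1–10, 1876: 10 days.
Total: 3 + 121 + 10 = 134 days.
134 mod 7 = 1, so 1 day after Friday is Saturday.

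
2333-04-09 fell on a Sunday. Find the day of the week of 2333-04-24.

Monday

Within April 2333: 24 − 9 = 15 days.
15 mod 7 = 1, so 1 day after Sunday is Monday.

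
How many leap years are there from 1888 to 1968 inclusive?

20

Years divisible by 4: 1888, 1892, …, 1968 — 21 in all.
Of these, 1900 is divisible by 100 but not 400, so not leap.
Leap years: 21 − 1 = 20.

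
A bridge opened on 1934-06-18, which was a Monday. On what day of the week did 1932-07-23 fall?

Saturday

Count forward from the earlier date (July 23, 1932) to the later (June 18, 1934):
July 23, 1932 → July 23, 1933: 365 days.
July 1933: 31 − 23 = 8 days remain.
Then 10 full months totalling 304 days.
June 1–18, 1934: 18 days.
Residual: 330 days.
Total: 695 days.
695 mod 7 = 2, so 2 days before Monday is Saturday.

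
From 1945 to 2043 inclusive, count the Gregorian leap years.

24

Years divisible by 4: 1948, 1952, …, 2040 — 24 in all.
2000 is divisible by 400, so still leap.
No century exceptions apply. Count: 24.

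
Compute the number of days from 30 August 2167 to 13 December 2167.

August 2167: 31 − 30 = 1 day remains.
Then September (30), October (31), November (30): 30 + 31 + 30 = 91 days.
December 1–13, 2167: 13 days.
Total: 1 + 91 + 13 = 105 days.

105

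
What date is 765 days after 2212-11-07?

2214-12-12

Count 765 days after November 7, 2212:
Day-of-year of November 7, 2212: 312.
Day-of-year of December 12, 2214: 346.
2212 has 366 days, so 366 − 312 = 54 days remain in 2212.
Full years: 2213: 365. Sum = 365.
Total: 54 + 365 + 346 = 765 days.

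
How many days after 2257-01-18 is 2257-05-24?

126

January 2257: 31 − 18 = 13 days remain.
Then February 2257 (28), March (31), April (30): 28 + 31 + 30 = 89 days.
May 1–24, 2257: 24 days.
Total: 13 + 89 + 24 = 126 days.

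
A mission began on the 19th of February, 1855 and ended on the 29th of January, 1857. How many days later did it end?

February 1855: 28 − 19 = 9 days remain (1855 is not a leap year, so February has 28 days).
Then 22 full months totalling 672 days.
January 1–29, 1857: 29 days.
Total: 9 + 672 + 29 = 710 days.

710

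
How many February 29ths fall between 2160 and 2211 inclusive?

12

Years divisible by 4: 2160, 2164, …, 2208 — 13 in all.
Of these, 2200 is divisible by 100 but not 400, so not leap.
Leap years: 13 − 1 = 12.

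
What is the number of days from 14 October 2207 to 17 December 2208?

430

October 2207: 31 − 14 = 17 days remain.
Then 13 full months totalling 396 days.
December 1–17, 2208: 17 days.
Total: 17 + 396 + 17 = 430 days.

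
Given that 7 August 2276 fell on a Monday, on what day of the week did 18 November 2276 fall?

August 2276: 31 − 7 = 24 days remain.
Then September (30), October (31): 30 + 31 = 61 days.
November 1–18, 2276: 18 days.
Total: 24 + 61 + 18 = 103 days.
103 mod 7 = 5, so 5 days after Monday is Saturday.

Saturday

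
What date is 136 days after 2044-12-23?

2045-05-08

Count 136 days after December 23, 2044:
Day-of-year of December 23, 2044: 358.
Day-of-year of May 8, 2045: 128.
2044 has 366 days, so 366 − 358 = 8 days remain in 2044.
Total: 8 + 128 = 136 days.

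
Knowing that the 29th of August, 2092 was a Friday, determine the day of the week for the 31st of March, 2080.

Sunday

Count forward from the earlier date (March 31, 2080) to the later (August 29, 2092):
From March 31, 2080 to March 31, 2092: 12 years, of which 3 contain a Feb 29 — 9×365 + 3×366 = 4383 days.
March 2092: 31 − 31 = 0 days remain.
Then April (30), May (31), June (30), July (31): 30 + 31 + 30 + 31 = 122 days.
August 1–29, 2092: 29 days.
Residual: 151 days.
Total: 4534 days.
4534 mod 7 = 5, so 5 days before Friday is Sunday.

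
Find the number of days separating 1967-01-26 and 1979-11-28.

4689

Day-of-year of January 26, 1967: 26.
Day-of-year of November 28, 1979: 332.
1967 has 365 days, so 365 − 26 = 339 days remain in 1967.
Full years 1968–1978: 8 common + 3 leap = 8×365 + 3×366 = 4018 days.
Total: 339 + 4018 + 332 = 4689 days.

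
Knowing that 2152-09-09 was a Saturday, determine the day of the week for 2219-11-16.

From September 9, 2152 to September 9, 2219: 67 years, of which 15 contain a Feb 29 — 52×365 + 15×366 = 24470 days.
(2200 is not a leap year (divisible by 100 but not 400).)
September 2219: 30 − 9 = 21 days remain.
Then October (31): 31 days.
November 1–16, 2219: 16 days.
Residual: 68 days.
Total: 24538 days.
24538 mod 7 = 3, so 3 days after Saturday is Tuesday.

Tuesday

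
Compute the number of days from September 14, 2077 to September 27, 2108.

11335

Day-of-year of September 14, 2077: 257.
Day-of-year of September 27, 2108: 271.
2077 has 365 days, so 365 − 257 = 108 days remain in 2077.
Full years 2078–2107: 24 common + 6 leap = 24×365 + 6×366 = 10956 days.
Total: 108 + 10956 + 271 = 11335 days.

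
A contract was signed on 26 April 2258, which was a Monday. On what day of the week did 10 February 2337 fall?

Day-of-year of April 26, 2258: 116.
Day-of-year of February 10, 2337: 41.
2258 has 365 days, so 365 − 116 = 249 days remain in 2258.
Full years 2259–2336: 59 common + 19 leap = 59×365 + 19×366 = 28489 days.
Total: 249 + 28489 + 41 = 28779 days.
28779 mod 7 = 2, so 2 days after Monday is Wednesday.

Wednesday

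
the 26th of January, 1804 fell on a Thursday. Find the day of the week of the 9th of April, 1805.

Tuesday

January 26, 1804 → January 26, 1805: 366 days (1804 is a leap year).
January 1805: 31 − 26 = 5 days remain.
Then February 1805 (28), March (31): 28 + 31 = 59 days.
April 1–9, 1805: 9 days.
Residual: 73 days.
Total: 439 days.
439 mod 7 = 5, so 5 days after Thursday is Tuesday.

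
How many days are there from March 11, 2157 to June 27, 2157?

March 2157: 31 − 11 = 20 days remain.
Then April (30), May (31): 30 + 31 = 61 days.
June 1–27, 2157: 27 days.
Total: 20 + 61 + 27 = 108 days.

108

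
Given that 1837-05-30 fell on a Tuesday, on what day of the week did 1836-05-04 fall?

Count forward from the earlier date (May 4, 1836) to the later (May 30, 1837):
May 1836: 31 − 4 = 27 days remain.
Then 11 full months totalling 334 days.
May 1–30, 1837: 30 days.
Total: 27 + 334 + 30 = 391 days.
391 mod 7 = 6, so 6 days before Tuesday is Wednesday.

Wednesday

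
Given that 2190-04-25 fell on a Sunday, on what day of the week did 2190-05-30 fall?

Sunday

April 2190: 30 − 25 = 5 days remain.
May 1–30, 2190: 30 days.
Total: 5 + 30 = 35 days.
35 is a multiple of 7, so 2190-05-30 falls on the same weekday: Sunday.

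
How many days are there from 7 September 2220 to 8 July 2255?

12722

Day-of-year of September 7, 2220: 251.
Day-of-year of July 8, 2255: 189.
2220 has 366 days, so 366 − 251 = 115 days remain in 2220.
Full years 2221–2254: 26 common + 8 leap = 26×365 + 8×366 = 12418 days.
Total: 115 + 12418 + 189 = 12722 days.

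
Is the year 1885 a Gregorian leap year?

1885 is not a leap year.

No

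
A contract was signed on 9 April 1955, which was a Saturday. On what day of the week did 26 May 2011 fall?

From April 9, 1955 to April 9, 2011: 56 years, of which 14 contain a Feb 29 — 42×365 + 14×366 = 20454 days.
(2000 is a leap year (divisible by 400).)
April 2011: 30 − 9 = 21 days remain.
May 1–26, 2011: 26 days.
Residual: 47 days.
Total: 20501 days.
20501 mod 7 = 5, so 5 days after Saturday is Thursday.

Thursday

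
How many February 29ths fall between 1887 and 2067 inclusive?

Years divisible by 4: 1888, 1892, …, 2064 — 45 in all.
Of these, 1900 is divisible by 100 but not 400, so not leap.
2000 is divisible by 400, so still leap.
Leap years: 45 − 1 = 44.

44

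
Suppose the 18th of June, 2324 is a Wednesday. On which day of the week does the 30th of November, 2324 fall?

Sunday

June 2324: 30 − 18 = 12 days remain.
Then July (31), August (31), September (30), October (31): 31 + 31 + 30 + 31 = 123 days.
November 1–30, 2324: 30 days.
Total: 12 + 123 + 30 = 165 days.
165 mod 7 = 4, so 4 days after Wednesday is Sunday.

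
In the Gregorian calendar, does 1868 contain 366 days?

1868 is a leap year.

Yes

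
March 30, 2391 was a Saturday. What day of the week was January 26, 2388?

Tuesday

Count forward from the earlier date (January 26, 2388) to the later (March 30, 2391):
Day-of-year of January 26, 2388: 26.
Day-of-year of March 30, 2391: 89.
2388 has 366 days, so 366 − 26 = 340 days remain in 2388.
Full years: 2389: 365; 2390: 365. Sum = 730.
Total: 340 + 730 + 89 = 1159 days.
1159 mod 7 = 4, so 4 days before Saturday is Tuesday.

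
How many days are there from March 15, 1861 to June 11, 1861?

March 1861: 31 − 15 = 16 days remain.
Then April (30), May (31): 30 + 31 = 61 days.
June 1–11, 1861: 11 days.
Total: 16 + 61 + 11 = 88 days.

88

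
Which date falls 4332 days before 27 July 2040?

16 September 2028

Count 4332 days before July 27, 2040:
From September 16, 2028 to September 16, 2039: 11 years, of which 2 contain a Feb 29 — 9×365 + 2×366 = 4017 days.
September 2039: 30 − 16 = 14 days remain.
Then 9 full months totalling 274 days.
July 1–27, 2040: 27 days.
Residual: 315 days.
Total: 4332 days.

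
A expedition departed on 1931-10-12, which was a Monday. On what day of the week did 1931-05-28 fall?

Count forward from the earlier date (May 28, 1931) to the later (October 12, 1931):
May 1931: 31 − 28 = 3 days remain.
Then June (30), July (31), August (31), September (30): 30 + 31 + 31 + 30 = 122 days.
October 1–12, 1931: 12 days.
Total: 3 + 122 + 12 = 137 days.
137 mod 7 = 4, so 4 days before Monday is Thursday.

Thursday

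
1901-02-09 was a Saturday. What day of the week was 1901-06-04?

Tuesday

February 1901: 28 − 9 = 19 days remain (1901 is not a leap year, so February has 28 days).
Then March (31), April (30), May (31): 31 + 30 + 31 = 92 days.
June 1–4, 1901: 4 days.
Total: 19 + 92 + 4 = 115 days.
115 mod 7 = 3, so 3 days after Saturday is Tuesday.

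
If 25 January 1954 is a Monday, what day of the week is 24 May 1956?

Thursday

January 25, 1954 → January 25, 1955: 365 days.
January 25, 1955 → January 25, 1956: 365 days.
January 1956: 31 − 25 = 6 days remain.
Then February 1956 (29), March (31), April (30): 29 + 31 + 30 = 90 days.
May 1–24, 1956: 24 days.
Residual: 120 days.
Total: 850 days.
850 mod 7 = 3, so 3 days after Monday is Thursday.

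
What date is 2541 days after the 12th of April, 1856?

the 28th of March, 1863

Count 2541 days after April 12, 1856:
April 12, 1856 → April 12, 1857: 365 days.
April 12, 1857 → April 12, 1858: 365 days.
April 12, 1858 → April 12, 1859: 365 days.
April 12, 1859 → April 12, 1860: 366 days (1860 is a leap year).
April 12, 1860 → April 12, 1861: 365 days.
April 12, 1861 → April 12, 1862: 365 days.
April 1862: 30 − 12 = 18 days remain.
Then 10 full months totalling 304 days.
March 1–28, 1863: 28 days.
Residual: 350 days.
Total: 2541 days.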